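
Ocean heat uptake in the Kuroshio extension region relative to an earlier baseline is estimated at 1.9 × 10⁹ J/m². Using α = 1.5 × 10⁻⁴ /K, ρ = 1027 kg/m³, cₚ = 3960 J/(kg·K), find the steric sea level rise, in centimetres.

7.01 cm of thermosteric rise

Δh = αQ/(ρcₚ) = 1.5×10⁻⁴ × 1.9×10⁹ / (1027 × 3960) ≈ 0.070078 m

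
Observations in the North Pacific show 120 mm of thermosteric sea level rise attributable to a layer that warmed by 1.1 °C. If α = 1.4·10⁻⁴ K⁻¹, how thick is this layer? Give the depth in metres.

780 m

H = Δh/(αΔT) = 0.12 / (1.4×10⁻⁴ × 1.1) ≈ 779.2 m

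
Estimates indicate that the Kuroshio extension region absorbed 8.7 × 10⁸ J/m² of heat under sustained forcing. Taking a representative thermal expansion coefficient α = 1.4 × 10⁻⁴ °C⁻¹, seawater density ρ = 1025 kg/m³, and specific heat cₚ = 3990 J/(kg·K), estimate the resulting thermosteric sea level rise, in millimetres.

Δh = 29.8 mm

Δh = αQ/(ρcₚ) = 1.4×10⁻⁴ × 8.7×10⁸ / (1025 × 3990) ≈ 0.029782 m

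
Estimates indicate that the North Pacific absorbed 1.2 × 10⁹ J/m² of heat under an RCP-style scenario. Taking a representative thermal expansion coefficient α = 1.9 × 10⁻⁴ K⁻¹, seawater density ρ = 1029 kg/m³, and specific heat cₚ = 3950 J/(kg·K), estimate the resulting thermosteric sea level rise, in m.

Δh = αQ/(ρcₚ) = 1.9×10⁻⁴ × 1.2×10⁹ / (1029 × 3950) ≈ 0.056095 m

0.0561 m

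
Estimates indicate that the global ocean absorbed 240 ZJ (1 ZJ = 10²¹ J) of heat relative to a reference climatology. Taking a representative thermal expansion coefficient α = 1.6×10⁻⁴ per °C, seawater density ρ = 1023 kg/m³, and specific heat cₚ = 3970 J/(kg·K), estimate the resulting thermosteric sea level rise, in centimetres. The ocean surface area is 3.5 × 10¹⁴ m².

2.70 cm

Per unit area: Q = 240×10²¹ / (3.5×10¹⁴) ≈ 6.857×10⁸ J/m²
Δh = αQ/(ρcₚ) = 1.6×10⁻⁴ × 6.857×10⁸ / (1023 × 3970) ≈ 0.027014 m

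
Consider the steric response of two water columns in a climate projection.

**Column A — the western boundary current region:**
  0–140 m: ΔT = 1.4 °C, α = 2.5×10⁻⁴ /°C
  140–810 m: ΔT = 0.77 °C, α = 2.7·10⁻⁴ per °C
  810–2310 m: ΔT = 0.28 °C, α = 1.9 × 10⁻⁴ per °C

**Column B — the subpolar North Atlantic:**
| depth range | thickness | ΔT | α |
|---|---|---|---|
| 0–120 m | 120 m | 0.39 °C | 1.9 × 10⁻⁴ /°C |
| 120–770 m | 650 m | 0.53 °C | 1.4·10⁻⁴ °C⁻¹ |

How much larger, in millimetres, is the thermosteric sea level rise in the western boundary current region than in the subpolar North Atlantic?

A 140 × 1.4 × 2.5×10⁻⁴ = 0.04900 m
A 140–810 m: 2.7×10⁻⁴ × 0.77 × 670 = 0.139293 m
A 810–2310 m: 1500 × 0.28 × 1.9×10⁻⁴ = 0.07980 m
A total: 0.268093 m
B 0–120 m: 120 × 0.39 × 1.9×10⁻⁴ = 0.008892 m
B 650 × 0.53 × 1.4×10⁻⁴ = 0.04823 m
B total: 0.057122 m
Difference: 0.268093 − 0.057122 = 0.210971 m

210 mm larger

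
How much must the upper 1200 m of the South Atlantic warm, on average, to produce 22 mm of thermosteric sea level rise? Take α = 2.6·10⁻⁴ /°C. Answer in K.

0.0705 K

ΔT = Δh/(αH) = 0.022 / (2.6×10⁻⁴ × 1200) ≈ 0.07051 K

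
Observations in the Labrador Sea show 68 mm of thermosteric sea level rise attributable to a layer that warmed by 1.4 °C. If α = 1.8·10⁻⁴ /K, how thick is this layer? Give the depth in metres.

270 m

H = Δh/(αΔT) = 0.068 / (1.8×10⁻⁴ × 1.4) ≈ 269.8 m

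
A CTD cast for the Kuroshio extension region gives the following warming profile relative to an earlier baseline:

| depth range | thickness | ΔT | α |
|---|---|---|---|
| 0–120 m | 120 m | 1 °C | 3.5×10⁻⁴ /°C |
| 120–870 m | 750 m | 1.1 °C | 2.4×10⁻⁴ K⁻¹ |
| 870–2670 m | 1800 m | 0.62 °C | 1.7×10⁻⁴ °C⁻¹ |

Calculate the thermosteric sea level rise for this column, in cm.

43.0 cm of thermosteric rise

Layer 1: 120 × 1 × 3.5×10⁻⁴ = 0.04200 m
120–870 m: 2.4×10⁻⁴ × 750 × 1.1 = 0.19800 m
Layer 3: 0.62 × 1.7×10⁻⁴ × 1800 = 0.18972 m
Δh = 0.04200 + 0.19800 + 0.18972 = 0.42972 m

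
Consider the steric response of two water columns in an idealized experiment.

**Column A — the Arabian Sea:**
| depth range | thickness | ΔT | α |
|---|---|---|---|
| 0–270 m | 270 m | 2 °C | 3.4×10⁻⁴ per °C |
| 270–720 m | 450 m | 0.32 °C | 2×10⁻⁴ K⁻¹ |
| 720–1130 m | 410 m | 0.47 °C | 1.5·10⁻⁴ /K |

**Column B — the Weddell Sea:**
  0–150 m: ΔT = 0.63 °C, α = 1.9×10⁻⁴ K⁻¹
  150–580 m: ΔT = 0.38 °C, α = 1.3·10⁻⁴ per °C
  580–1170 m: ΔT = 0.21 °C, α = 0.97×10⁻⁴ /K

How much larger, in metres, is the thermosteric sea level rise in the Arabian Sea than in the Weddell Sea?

A 3.4×10⁻⁴ × 270 × 2 = 0.18360 m
A 270–720 m: 0.32 × 450 × 2×10⁻⁴ = 0.02880 m
A 720–1130 m: 0.47 × 1.5×10⁻⁴ × 410 = 0.028905 m
A total: 0.241305 m
B 150 × 0.63 × 1.9×10⁻⁴ = 0.017955 m
B Layer 2: 1.3×10⁻⁴ × 430 × 0.38 = 0.021242 m
B 580–1170 m: 0.21 × 0.97×10⁻⁴ × 590 = 0.0120183 m
B total: 0.0512153 m
Difference: 0.241305 − 0.0512153 = 0.1900897 m

0.19 m larger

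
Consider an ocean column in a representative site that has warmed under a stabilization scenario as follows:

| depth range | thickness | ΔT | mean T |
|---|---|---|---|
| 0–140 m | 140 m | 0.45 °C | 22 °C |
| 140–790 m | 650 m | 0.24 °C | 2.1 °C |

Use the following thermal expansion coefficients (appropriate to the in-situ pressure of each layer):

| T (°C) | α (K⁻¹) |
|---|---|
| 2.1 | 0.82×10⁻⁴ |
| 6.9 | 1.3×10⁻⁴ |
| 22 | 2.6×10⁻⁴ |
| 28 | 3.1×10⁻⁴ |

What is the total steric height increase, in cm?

Layer 1 at 22 °C → α = 2.6×10⁻⁴ K⁻¹
Layer 2 at 2.1 °C → α = 0.82×10⁻⁴ K⁻¹
Layer 1: 0.45 × 140 × 2.6×10⁻⁴ = 0.01638 m
140–790 m: 0.82×10⁻⁴ × 0.24 × 650 = 0.012792 m
Δh = 0.01638 + 0.012792 = 0.029172 m ≈ 2.92 cm

2.92 cm of thermosteric rise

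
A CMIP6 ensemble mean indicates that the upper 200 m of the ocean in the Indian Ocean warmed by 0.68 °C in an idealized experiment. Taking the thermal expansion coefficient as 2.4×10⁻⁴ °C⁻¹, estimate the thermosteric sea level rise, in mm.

33 mm

Δh = αΔT·H = 2.4×10⁻⁴ × 0.68 × 200 = 0.03264 m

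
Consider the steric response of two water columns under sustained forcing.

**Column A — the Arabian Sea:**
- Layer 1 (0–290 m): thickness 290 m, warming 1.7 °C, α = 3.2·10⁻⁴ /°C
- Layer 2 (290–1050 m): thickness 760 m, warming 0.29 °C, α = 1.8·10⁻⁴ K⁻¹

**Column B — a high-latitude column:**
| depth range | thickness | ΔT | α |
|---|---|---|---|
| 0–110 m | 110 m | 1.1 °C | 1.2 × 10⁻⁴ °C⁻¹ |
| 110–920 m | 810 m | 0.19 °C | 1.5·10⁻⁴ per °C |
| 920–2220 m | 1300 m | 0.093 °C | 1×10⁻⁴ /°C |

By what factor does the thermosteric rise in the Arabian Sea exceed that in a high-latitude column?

A 290 × 3.2×10⁻⁴ × 1.7 = 0.15776 m
A 290–1050 m: 760 × 0.29 × 1.8×10⁻⁴ = 0.039672 m
A total: 0.197432 m
B 0–110 m: 1.1 × 1.2×10⁻⁴ × 110 = 0.01452 m
B 110–920 m: 810 × 1.5×10⁻⁴ × 0.19 = 0.023085 m
B Layer 3: 0.093 × 1300 × 1×10⁻⁴ = 0.01209 m
B total: 0.049695 m
Ratio: 0.197432 / 0.049695 ≈ 3.973

≈ 4.0×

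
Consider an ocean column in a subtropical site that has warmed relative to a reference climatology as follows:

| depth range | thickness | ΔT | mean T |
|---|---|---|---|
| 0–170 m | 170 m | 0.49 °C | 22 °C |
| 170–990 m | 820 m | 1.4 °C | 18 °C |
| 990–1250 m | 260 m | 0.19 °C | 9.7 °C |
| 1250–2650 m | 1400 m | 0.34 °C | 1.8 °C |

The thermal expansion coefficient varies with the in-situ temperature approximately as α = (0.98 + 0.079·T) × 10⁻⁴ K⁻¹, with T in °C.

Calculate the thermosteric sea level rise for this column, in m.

Layer 1: α = (0.98 + 0.079×22)×10⁻⁴ = 2.718×10⁻⁴ K⁻¹
Layer 2: α = (0.98 + 0.079×18)×10⁻⁴ = 2.402×10⁻⁴ K⁻¹
Layer 3: α = (0.98 + 0.079×9.7)×10⁻⁴ = 1.7463×10⁻⁴ K⁻¹
Layer 4: α = (0.98 + 0.079×1.8)×10⁻⁴ = 1.1222×10⁻⁴ K⁻¹
Layer 1: 170 × 2.718×10⁻⁴ × 0.49 = 0.02264094 m
Layer 2: 1.4 × 820 × 2.402×10⁻⁴ = 0.2757496 m
990–1250 m: 260 × 0.19 × 1.7463×10⁻⁴ = 0.008626722 m
0.34 × 1400 × 1.1222×10⁻⁴ = 0.05341672 m
Δh = 0.02264094 + 0.2757496 + 0.008626722 + 0.05341672 = 0.360433982 m

0.360 m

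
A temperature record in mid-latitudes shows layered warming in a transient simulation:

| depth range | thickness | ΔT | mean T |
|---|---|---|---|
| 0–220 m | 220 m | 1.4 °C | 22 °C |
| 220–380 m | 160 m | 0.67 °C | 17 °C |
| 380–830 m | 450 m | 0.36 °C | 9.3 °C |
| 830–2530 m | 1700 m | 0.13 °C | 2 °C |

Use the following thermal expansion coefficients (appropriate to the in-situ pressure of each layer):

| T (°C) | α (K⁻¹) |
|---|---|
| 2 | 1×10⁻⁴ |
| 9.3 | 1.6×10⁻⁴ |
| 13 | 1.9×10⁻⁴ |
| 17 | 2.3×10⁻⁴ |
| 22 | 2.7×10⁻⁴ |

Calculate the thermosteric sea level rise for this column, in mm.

Layer 1 at 22 °C → α = 2.7×10⁻⁴ K⁻¹
Layer 2 at 17 °C → α = 2.3×10⁻⁴ K⁻¹
Layer 3 at 9.3 °C → α = 1.6×10⁻⁴ K⁻¹
Layer 4 at 2 °C → α = 1×10⁻⁴ K⁻¹
1.4 × 220 × 2.7×10⁻⁴ = 0.08316 m
Layer 2: 0.67 × 2.3×10⁻⁴ × 160 = 0.024656 m
380–830 m: 450 × 1.6×10⁻⁴ × 0.36 = 0.02592 m
1×10⁻⁴ × 1700 × 0.13 = 0.02210 m
Δh = 0.08316 + 0.024656 + 0.02592 + 0.02210 = 0.155836 m

Δh = 156 mm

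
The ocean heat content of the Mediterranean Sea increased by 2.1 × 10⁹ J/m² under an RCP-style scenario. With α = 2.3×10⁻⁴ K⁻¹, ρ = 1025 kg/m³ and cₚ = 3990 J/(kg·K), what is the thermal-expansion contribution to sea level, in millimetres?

Δh ≈ 118 mm

Δh = αQ/(ρcₚ) = 2.3×10⁻⁴ × 2.1×10⁹ / (1025 × 3990) ≈ 0.11810 m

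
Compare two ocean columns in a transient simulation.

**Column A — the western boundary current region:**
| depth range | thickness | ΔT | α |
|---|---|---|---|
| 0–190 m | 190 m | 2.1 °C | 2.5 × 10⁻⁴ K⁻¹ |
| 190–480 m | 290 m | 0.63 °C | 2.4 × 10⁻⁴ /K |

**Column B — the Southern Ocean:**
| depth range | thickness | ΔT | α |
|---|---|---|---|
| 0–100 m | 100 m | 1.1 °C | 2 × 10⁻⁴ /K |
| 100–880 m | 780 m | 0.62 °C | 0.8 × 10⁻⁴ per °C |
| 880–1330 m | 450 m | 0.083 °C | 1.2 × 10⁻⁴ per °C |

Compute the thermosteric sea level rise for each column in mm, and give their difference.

A 0–190 m: 190 × 2.5×10⁻⁴ × 2.1 = 0.09975 m
A 190–480 m: 2.4×10⁻⁴ × 0.63 × 290 = 0.043848 m
A total: 0.143598 m
B 1.1 × 100 × 2×10⁻⁴ = 0.02200 m
B 100–880 m: 0.8×10⁻⁴ × 780 × 0.62 = 0.038688 m
B 880–1330 m: 450 × 0.083 × 1.2×10⁻⁴ = 0.004482 m
B total: 0.06517 m
Difference: 0.143598 − 0.06517 = 0.078428 m

Δh_A ≈ 144 mm, Δh_B ≈ 65.2 mm; difference ≈ 78.4 mm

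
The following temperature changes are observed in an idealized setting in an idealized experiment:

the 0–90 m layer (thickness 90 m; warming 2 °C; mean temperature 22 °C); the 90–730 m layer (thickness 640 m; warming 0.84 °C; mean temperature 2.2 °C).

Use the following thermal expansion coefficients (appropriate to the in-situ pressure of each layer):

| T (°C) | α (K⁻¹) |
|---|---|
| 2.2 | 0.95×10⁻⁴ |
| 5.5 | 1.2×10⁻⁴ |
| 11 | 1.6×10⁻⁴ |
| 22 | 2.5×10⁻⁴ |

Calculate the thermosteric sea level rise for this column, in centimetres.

Δh ≈ 9.6 cm

Layer 1 at 22 °C → α = 2.5×10⁻⁴ K⁻¹
Layer 2 at 2.2 °C → α = 0.95×10⁻⁴ K⁻¹
2.5×10⁻⁴ × 90 × 2 = 0.04500 m
0.84 × 0.95×10⁻⁴ × 640 = 0.051072 m
Δh = 0.04500 + 0.051072 = 0.096072 m ≈ 9.6 cm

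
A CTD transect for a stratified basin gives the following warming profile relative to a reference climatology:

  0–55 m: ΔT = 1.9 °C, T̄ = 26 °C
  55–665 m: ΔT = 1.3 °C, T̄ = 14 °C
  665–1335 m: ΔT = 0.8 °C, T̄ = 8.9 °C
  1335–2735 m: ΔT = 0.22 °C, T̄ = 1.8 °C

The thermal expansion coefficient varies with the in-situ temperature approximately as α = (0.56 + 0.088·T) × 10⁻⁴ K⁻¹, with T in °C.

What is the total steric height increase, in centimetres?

Δh ≈ 26.6 cm

Layer 1: α = (0.56 + 0.088×26)×10⁻⁴ = 2.848×10⁻⁴ K⁻¹
Layer 2: α = (0.56 + 0.088×14)×10⁻⁴ = 1.792×10⁻⁴ K⁻¹
Layer 3: α = (0.56 + 0.088×8.9)×10⁻⁴ = 1.3432×10⁻⁴ K⁻¹
Layer 4: α = (0.56 + 0.088×1.8)×10⁻⁴ = 0.7184×10⁻⁴ K⁻¹
0–55 m: 2.848×10⁻⁴ × 1.9 × 55 = 0.0297616 m
1.792×10⁻⁴ × 1.3 × 610 = 0.1421056 m
665–1335 m: 670 × 1.3432×10⁻⁴ × 0.8 = 0.07199552 m
1335–2735 m: 0.7184×10⁻⁴ × 1400 × 0.22 = 0.02212672 m
Δh = 0.0297616 + 0.1421056 + 0.07199552 + 0.02212672 = 0.26598944 m ≈ 26.6 cm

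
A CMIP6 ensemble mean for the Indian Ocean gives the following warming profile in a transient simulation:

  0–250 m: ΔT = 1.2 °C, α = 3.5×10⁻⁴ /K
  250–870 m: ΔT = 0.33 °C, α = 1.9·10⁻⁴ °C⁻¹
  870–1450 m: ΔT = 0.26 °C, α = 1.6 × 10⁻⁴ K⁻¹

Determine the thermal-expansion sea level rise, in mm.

0–250 m: 250 × 1.2 × 3.5×10⁻⁴ = 0.10500 m
Layer 2: 1.9×10⁻⁴ × 0.33 × 620 = 0.038874 m
1.6×10⁻⁴ × 0.26 × 580 = 0.024128 m
Δh = 0.10500 + 0.038874 + 0.024128 = 0.168002 m ≈ 168 mm

Δh ≈ 168 mm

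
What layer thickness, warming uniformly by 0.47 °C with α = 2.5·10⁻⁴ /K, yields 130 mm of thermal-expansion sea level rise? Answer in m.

about 1110 m

H = Δh/(αΔT) = 0.13 / (2.5×10⁻⁴ × 0.47) ≈ 1106 m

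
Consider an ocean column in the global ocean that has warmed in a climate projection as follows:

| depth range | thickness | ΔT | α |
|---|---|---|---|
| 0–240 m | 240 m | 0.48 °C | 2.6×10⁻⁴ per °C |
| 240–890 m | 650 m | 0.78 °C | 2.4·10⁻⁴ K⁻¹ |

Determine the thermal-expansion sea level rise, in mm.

Layer 1: 240 × 2.6×10⁻⁴ × 0.48 = 0.029952 m
650 × 0.78 × 2.4×10⁻⁴ = 0.12168 m
Δh = 0.029952 + 0.12168 = 0.151632 m

152 mm of thermosteric rise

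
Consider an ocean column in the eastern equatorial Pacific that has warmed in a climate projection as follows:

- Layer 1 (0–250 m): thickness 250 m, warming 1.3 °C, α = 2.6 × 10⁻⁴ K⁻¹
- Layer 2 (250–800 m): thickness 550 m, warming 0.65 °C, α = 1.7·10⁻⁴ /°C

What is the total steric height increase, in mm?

Δh = 145 mm

0–250 m: 1.3 × 2.6×10⁻⁴ × 250 = 0.08450 m
Layer 2: 550 × 0.65 × 1.7×10⁻⁴ = 0.060775 m
Δh = 0.08450 + 0.060775 = 0.145275 m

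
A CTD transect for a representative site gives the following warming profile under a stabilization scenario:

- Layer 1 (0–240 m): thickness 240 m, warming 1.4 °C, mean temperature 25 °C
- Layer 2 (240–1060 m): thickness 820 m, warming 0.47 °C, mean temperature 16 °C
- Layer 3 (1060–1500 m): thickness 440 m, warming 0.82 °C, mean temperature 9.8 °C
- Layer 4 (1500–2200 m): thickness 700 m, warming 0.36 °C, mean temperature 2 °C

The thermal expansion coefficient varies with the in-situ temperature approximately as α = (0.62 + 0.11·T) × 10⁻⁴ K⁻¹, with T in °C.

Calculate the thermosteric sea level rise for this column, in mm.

Δh = 287 mm

Layer 1: α = (0.62 + 0.11×25)×10⁻⁴ = 3.37×10⁻⁴ K⁻¹
Layer 2: α = (0.62 + 0.11×16)×10⁻⁴ = 2.38×10⁻⁴ K⁻¹
Layer 3: α = (0.62 + 0.11×9.8)×10⁻⁴ = 1.698×10⁻⁴ K⁻¹
Layer 4: α = (0.62 + 0.11×2)×10⁻⁴ = 0.84×10⁻⁴ K⁻¹
1.4 × 3.37×10⁻⁴ × 240 = 0.113232 m
240–1060 m: 820 × 2.38×10⁻⁴ × 0.47 = 0.0917252 m
440 × 1.698×10⁻⁴ × 0.82 = 0.06126384 m
1500–2200 m: 700 × 0.36 × 0.84×10⁻⁴ = 0.021168 m
Δh = 0.113232 + 0.0917252 + 0.06126384 + 0.021168 = 0.28738904 m ≈ 287 mm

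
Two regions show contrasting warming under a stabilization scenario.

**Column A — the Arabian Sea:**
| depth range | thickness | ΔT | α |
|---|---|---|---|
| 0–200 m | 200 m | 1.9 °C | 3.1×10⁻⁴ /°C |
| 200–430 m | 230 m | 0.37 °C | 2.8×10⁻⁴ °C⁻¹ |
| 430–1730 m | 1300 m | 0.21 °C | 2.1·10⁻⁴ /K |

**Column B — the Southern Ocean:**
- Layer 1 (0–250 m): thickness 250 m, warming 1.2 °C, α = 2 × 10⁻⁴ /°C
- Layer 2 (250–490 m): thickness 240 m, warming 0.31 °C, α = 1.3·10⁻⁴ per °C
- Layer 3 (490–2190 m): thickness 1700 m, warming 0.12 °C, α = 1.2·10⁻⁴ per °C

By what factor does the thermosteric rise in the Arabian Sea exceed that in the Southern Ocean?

A 0–200 m: 3.1×10⁻⁴ × 200 × 1.9 = 0.11780 m
A 2.8×10⁻⁴ × 230 × 0.37 = 0.023828 m
A 0.21 × 1300 × 2.1×10⁻⁴ = 0.05733 m
A total: 0.198958 m
B Layer 1: 2×10⁻⁴ × 1.2 × 250 = 0.06000 m
B 1.3×10⁻⁴ × 0.31 × 240 = 0.009672 m
B 1700 × 0.12 × 1.2×10⁻⁴ = 0.02448 m
B total: 0.094152 m
Ratio: 0.198958 / 0.094152 ≈ 2.113

≈ 2.11×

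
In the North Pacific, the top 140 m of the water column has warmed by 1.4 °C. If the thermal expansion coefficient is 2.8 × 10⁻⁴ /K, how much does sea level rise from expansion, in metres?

Δh = αΔT·H = 2.8×10⁻⁴ × 1.4 × 140 = 0.05488 m

0.0549 m of thermosteric rise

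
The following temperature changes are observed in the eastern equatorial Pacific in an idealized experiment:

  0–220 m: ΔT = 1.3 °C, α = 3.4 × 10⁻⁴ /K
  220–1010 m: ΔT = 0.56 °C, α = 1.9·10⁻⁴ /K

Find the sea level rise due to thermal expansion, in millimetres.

Layer 1: 1.3 × 3.4×10⁻⁴ × 220 = 0.09724 m
220–1010 m: 0.56 × 790 × 1.9×10⁻⁴ = 0.084056 m
Δh = 0.09724 + 0.084056 = 0.181296 m

Δh = 180 mm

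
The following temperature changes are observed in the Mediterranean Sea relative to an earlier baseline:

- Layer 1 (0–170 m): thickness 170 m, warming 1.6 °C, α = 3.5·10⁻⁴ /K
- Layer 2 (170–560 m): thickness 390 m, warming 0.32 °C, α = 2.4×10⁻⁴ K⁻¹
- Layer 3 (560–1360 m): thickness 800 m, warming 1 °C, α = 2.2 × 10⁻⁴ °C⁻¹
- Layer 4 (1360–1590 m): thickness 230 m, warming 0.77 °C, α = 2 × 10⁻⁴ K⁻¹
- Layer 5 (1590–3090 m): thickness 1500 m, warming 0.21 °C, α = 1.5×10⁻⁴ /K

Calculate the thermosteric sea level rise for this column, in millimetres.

170 × 3.5×10⁻⁴ × 1.6 = 0.09520 m
Layer 2: 2.4×10⁻⁴ × 390 × 0.32 = 0.029952 m
1 × 800 × 2.2×10⁻⁴ = 0.17600 m
1360–1590 m: 0.77 × 230 × 2×10⁻⁴ = 0.03542 m
Layer 5: 1.5×10⁻⁴ × 0.21 × 1500 = 0.04725 m
Δh = 0.09520 + 0.029952 + 0.17600 + 0.03542 + 0.04725 = 0.383822 m ≈ 384 mm

384 mm of thermosteric rise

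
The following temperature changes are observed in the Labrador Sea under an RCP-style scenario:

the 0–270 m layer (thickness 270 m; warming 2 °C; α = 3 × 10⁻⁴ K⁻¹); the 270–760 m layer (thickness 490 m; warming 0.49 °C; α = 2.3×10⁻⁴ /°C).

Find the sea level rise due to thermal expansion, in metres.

0–270 m: 3×10⁻⁴ × 2 × 270 = 0.16200 m
Layer 2: 0.49 × 490 × 2.3×10⁻⁴ = 0.055223 m
Δh = 0.16200 + 0.055223 = 0.217223 m ≈ 0.217 m

0.217 m of thermosteric rise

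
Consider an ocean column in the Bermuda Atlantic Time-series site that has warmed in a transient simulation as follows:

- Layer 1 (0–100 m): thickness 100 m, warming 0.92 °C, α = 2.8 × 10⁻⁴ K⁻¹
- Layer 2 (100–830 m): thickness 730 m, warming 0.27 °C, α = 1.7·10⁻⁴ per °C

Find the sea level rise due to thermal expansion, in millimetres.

Layer 1: 0.92 × 100 × 2.8×10⁻⁴ = 0.02576 m
100–830 m: 1.7×10⁻⁴ × 0.27 × 730 = 0.033507 m
Δh = 0.02576 + 0.033507 = 0.059267 m

59 mm of thermosteric rise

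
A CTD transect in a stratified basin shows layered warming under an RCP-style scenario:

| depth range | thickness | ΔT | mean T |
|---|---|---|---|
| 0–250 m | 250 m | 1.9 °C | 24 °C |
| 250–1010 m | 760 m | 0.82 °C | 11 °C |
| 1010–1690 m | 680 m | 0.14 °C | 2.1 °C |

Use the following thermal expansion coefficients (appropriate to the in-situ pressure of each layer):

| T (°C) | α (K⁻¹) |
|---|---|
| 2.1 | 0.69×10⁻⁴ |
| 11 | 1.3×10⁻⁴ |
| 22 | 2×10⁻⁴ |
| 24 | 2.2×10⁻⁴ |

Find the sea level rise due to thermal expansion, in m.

Δh ≈ 0.192 m

Layer 1 at 24 °C → α = 2.2×10⁻⁴ K⁻¹
Layer 2 at 11 °C → α = 1.3×10⁻⁴ K⁻¹
Layer 3 at 2.1 °C → α = 0.69×10⁻⁴ K⁻¹
0–250 m: 2.2×10⁻⁴ × 250 × 1.9 = 0.10450 m
Layer 2: 760 × 1.3×10⁻⁴ × 0.82 = 0.081016 m
Layer 3: 680 × 0.14 × 0.69×10⁻⁴ = 0.0065688 m
Δh = 0.10450 + 0.081016 + 0.0065688 = 0.1920848 m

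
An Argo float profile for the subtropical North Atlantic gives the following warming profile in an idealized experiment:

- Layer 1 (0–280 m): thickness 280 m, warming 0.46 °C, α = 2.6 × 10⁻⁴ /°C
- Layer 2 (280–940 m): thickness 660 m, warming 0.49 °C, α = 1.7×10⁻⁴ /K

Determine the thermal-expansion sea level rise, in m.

Δh ≈ 0.0885 m

Layer 1: 2.6×10⁻⁴ × 280 × 0.46 = 0.033488 m
280–940 m: 660 × 0.49 × 1.7×10⁻⁴ = 0.054978 m
Δh = 0.033488 + 0.054978 = 0.088466 m ≈ 0.0885 m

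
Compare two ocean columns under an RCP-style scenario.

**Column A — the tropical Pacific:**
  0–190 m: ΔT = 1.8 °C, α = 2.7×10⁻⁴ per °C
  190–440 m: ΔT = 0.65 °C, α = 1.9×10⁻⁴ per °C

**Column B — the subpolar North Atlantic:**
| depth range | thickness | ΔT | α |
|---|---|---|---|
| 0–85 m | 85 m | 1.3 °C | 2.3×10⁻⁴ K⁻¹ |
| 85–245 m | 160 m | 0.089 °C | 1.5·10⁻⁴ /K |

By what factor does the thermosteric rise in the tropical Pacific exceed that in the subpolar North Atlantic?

≈ 4.5×

A 0–190 m: 190 × 2.7×10⁻⁴ × 1.8 = 0.09234 m
A Layer 2: 0.65 × 250 × 1.9×10⁻⁴ = 0.030875 m
A total: 0.123215 m
B 2.3×10⁻⁴ × 85 × 1.3 = 0.025415 m
B 160 × 1.5×10⁻⁴ × 0.089 = 0.002136 m
B total: 0.027551 m
Ratio: 0.123215 / 0.027551 ≈ 4.472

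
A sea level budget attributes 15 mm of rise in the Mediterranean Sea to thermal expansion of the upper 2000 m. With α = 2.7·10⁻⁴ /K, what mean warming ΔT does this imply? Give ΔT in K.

ΔT = Δh/(αH) = 0.015 / (2.7×10⁻⁴ × 2000) ≈ 0.02778 K

ΔT ≈ 0.0278 K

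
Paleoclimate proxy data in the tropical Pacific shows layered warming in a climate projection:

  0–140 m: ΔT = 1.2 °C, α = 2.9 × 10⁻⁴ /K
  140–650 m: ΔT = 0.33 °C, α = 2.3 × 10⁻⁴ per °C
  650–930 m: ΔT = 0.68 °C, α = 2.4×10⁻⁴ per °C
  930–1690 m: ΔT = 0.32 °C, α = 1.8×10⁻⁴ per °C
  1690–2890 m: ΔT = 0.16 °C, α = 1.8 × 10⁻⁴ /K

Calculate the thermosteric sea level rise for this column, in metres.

Δh ≈ 0.21 m

Layer 1: 2.9×10⁻⁴ × 140 × 1.2 = 0.04872 m
140–650 m: 2.3×10⁻⁴ × 0.33 × 510 = 0.038709 m
2.4×10⁻⁴ × 0.68 × 280 = 0.045696 m
Layer 4: 1.8×10⁻⁴ × 760 × 0.32 = 0.043776 m
1.8×10⁻⁴ × 0.16 × 1200 = 0.03456 m
Δh = 0.04872 + 0.038709 + 0.045696 + 0.043776 + 0.03456 = 0.211461 m ≈ 0.21 m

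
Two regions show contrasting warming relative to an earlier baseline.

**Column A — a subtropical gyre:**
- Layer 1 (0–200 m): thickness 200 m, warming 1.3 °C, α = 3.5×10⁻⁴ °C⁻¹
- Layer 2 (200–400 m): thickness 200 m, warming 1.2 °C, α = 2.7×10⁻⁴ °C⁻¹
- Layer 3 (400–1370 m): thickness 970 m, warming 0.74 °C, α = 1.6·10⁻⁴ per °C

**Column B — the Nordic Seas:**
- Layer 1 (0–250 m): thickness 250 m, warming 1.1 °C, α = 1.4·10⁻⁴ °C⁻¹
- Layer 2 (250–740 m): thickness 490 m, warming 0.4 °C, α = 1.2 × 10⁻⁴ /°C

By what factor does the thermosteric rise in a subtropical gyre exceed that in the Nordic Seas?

A Layer 1: 1.3 × 3.5×10⁻⁴ × 200 = 0.09100 m
A Layer 2: 1.2 × 2.7×10⁻⁴ × 200 = 0.06480 m
A 0.74 × 1.6×10⁻⁴ × 970 = 0.114848 m
A total: 0.270648 m
B Layer 1: 250 × 1.4×10⁻⁴ × 1.1 = 0.03850 m
B Layer 2: 0.4 × 490 × 1.2×10⁻⁴ = 0.02352 m
B total: 0.06202 m
Ratio: 0.270648 / 0.06202 ≈ 4.364

4.36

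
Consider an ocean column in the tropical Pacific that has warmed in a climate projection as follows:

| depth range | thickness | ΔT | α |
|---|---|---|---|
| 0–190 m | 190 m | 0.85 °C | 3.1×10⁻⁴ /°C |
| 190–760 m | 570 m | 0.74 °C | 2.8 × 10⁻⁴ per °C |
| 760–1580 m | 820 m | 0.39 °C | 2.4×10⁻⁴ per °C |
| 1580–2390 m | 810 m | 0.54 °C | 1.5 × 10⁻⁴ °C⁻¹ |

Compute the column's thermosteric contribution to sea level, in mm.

about 310 mm

190 × 0.85 × 3.1×10⁻⁴ = 0.050065 m
Layer 2: 2.8×10⁻⁴ × 0.74 × 570 = 0.118104 m
760–1580 m: 0.39 × 820 × 2.4×10⁻⁴ = 0.076752 m
810 × 0.54 × 1.5×10⁻⁴ = 0.06561 m
Δh = 0.050065 + 0.118104 + 0.076752 + 0.06561 = 0.310531 m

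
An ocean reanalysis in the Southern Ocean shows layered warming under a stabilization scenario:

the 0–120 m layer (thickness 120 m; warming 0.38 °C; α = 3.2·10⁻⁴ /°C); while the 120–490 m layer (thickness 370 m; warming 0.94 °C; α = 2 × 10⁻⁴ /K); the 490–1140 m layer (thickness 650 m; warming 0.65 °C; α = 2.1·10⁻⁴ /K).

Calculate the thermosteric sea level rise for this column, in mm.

3.2×10⁻⁴ × 0.38 × 120 = 0.014592 m
Layer 2: 370 × 0.94 × 2×10⁻⁴ = 0.06956 m
0.65 × 2.1×10⁻⁴ × 650 = 0.088725 m
Δh = 0.014592 + 0.06956 + 0.088725 = 0.172877 m

Δh = 170 mm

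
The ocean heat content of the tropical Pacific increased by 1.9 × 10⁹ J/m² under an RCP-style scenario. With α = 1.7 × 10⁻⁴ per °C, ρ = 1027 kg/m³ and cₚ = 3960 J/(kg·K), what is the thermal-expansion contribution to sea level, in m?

Δh = αQ/(ρcₚ) = 1.7×10⁻⁴ × 1.9×10⁹ / (1027 × 3960) ≈ 0.079421 m

Δh ≈ 0.0794 m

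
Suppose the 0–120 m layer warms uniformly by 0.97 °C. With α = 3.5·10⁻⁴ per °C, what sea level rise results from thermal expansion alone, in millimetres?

40.7 mm of thermosteric rise

Δh = αΔT·H = 3.5×10⁻⁴ × 0.97 × 120 = 0.04074 m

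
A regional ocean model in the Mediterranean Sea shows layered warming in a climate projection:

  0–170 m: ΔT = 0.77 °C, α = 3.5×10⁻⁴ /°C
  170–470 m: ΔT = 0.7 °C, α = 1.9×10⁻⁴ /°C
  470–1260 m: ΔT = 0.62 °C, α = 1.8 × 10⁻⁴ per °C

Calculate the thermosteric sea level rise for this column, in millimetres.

about 170 mm

0–170 m: 0.77 × 3.5×10⁻⁴ × 170 = 0.045815 m
Layer 2: 300 × 1.9×10⁻⁴ × 0.7 = 0.03990 m
0.62 × 1.8×10⁻⁴ × 790 = 0.088164 m
Δh = 0.045815 + 0.03990 + 0.088164 = 0.173879 m ≈ 170 mm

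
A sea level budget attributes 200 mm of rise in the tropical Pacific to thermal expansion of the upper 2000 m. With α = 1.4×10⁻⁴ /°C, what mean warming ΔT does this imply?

ΔT ≈ 0.714 K

ΔT = Δh/(αH) = 0.2 / (1.4×10⁻⁴ × 2000) ≈ 0.7143 K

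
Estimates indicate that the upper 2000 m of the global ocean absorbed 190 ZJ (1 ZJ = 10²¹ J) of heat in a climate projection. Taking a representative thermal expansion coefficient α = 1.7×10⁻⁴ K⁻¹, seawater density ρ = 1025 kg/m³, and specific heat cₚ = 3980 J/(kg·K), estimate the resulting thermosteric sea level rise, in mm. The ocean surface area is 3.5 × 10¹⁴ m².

Per unit area: Q = 190×10²¹ / (3.5×10¹⁴) ≈ 5.429×10⁸ J/m²
Δh = αQ/(ρcₚ) = 1.7×10⁻⁴ × 5.429×10⁸ / (1025 × 3980) ≈ 0.022624 m

Δh ≈ 22.6 mm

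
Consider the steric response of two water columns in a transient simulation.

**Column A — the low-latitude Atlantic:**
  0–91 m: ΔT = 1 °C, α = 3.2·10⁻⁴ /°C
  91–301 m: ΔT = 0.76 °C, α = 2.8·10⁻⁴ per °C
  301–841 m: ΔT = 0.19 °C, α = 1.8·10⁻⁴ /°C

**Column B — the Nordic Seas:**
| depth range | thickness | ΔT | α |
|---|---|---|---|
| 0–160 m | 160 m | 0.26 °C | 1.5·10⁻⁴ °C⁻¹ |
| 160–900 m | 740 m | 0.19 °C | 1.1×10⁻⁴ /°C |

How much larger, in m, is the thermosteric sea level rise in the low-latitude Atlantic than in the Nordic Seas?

A 1 × 3.2×10⁻⁴ × 91 = 0.02912 m
A 91–301 m: 0.76 × 2.8×10⁻⁴ × 210 = 0.044688 m
A 1.8×10⁻⁴ × 0.19 × 540 = 0.018468 m
A total: 0.092276 m
B Layer 1: 160 × 1.5×10⁻⁴ × 0.26 = 0.00624 m
B 740 × 0.19 × 1.1×10⁻⁴ = 0.015466 m
B total: 0.021706 m
Difference: 0.092276 − 0.021706 = 0.07057 m

0.0706 m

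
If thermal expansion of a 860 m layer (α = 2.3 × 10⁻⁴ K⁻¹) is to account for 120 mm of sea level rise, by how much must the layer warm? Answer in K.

0.607 K

ΔT = Δh/(αH) = 0.12 / (2.3×10⁻⁴ × 860) ≈ 0.6067 K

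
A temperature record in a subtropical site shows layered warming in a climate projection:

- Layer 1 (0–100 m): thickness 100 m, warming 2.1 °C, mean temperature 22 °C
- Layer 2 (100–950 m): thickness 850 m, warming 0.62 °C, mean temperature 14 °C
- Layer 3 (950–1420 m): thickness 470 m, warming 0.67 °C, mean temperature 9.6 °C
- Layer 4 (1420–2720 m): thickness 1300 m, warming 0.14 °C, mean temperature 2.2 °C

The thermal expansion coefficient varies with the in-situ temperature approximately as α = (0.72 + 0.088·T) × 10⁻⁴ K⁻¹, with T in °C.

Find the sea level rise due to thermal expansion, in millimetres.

Layer 1: α = (0.72 + 0.088×22)×10⁻⁴ = 2.656×10⁻⁴ K⁻¹
Layer 2: α = (0.72 + 0.088×14)×10⁻⁴ = 1.952×10⁻⁴ K⁻¹
Layer 3: α = (0.72 + 0.088×9.6)×10⁻⁴ = 1.5648×10⁻⁴ K⁻¹
Layer 4: α = (0.72 + 0.088×2.2)×10⁻⁴ = 0.9136×10⁻⁴ K⁻¹
0–100 m: 2.1 × 100 × 2.656×10⁻⁴ = 0.055776 m
Layer 2: 850 × 1.952×10⁻⁴ × 0.62 = 0.1028704 m
0.67 × 1.5648×10⁻⁴ × 470 = 0.049275552 m
Layer 4: 1300 × 0.9136×10⁻⁴ × 0.14 = 0.01662752 m
Δh = 0.055776 + 0.1028704 + 0.049275552 + 0.01662752 = 0.224549472 m

Δh = 225 mm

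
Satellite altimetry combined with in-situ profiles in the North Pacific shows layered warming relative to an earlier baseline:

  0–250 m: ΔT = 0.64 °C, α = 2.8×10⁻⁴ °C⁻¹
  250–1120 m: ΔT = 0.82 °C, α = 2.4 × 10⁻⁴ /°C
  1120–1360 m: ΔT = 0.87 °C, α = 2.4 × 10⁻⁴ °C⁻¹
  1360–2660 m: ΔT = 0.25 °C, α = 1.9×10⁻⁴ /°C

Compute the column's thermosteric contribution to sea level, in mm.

Δh ≈ 328 mm

0–250 m: 2.8×10⁻⁴ × 0.64 × 250 = 0.04480 m
250–1120 m: 2.4×10⁻⁴ × 870 × 0.82 = 0.171216 m
0.87 × 240 × 2.4×10⁻⁴ = 0.050112 m
0.25 × 1300 × 1.9×10⁻⁴ = 0.06175 m
Δh = 0.04480 + 0.171216 + 0.050112 + 0.06175 = 0.327878 m ≈ 328 mm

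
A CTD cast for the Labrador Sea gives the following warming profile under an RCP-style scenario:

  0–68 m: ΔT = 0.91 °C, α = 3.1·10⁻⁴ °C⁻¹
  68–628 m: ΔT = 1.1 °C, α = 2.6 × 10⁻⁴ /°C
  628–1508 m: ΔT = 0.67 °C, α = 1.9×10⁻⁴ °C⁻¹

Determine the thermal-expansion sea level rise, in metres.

Δh = 0.291 m

0–68 m: 3.1×10⁻⁴ × 0.91 × 68 = 0.0191828 m
68–628 m: 560 × 2.6×10⁻⁴ × 1.1 = 0.16016 m
1.9×10⁻⁴ × 880 × 0.67 = 0.112024 m
Δh = 0.0191828 + 0.16016 + 0.112024 = 0.2913668 m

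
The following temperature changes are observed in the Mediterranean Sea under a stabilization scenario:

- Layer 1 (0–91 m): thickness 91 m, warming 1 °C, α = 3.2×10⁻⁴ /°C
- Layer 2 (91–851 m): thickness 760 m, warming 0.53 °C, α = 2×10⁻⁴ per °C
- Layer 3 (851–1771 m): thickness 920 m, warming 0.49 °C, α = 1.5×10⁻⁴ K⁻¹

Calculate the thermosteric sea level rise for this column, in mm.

about 177 mm

3.2×10⁻⁴ × 91 × 1 = 0.02912 m
91–851 m: 0.53 × 2×10⁻⁴ × 760 = 0.08056 m
0.49 × 920 × 1.5×10⁻⁴ = 0.06762 m
Δh = 0.02912 + 0.08056 + 0.06762 = 0.17730 m ≈ 177 mm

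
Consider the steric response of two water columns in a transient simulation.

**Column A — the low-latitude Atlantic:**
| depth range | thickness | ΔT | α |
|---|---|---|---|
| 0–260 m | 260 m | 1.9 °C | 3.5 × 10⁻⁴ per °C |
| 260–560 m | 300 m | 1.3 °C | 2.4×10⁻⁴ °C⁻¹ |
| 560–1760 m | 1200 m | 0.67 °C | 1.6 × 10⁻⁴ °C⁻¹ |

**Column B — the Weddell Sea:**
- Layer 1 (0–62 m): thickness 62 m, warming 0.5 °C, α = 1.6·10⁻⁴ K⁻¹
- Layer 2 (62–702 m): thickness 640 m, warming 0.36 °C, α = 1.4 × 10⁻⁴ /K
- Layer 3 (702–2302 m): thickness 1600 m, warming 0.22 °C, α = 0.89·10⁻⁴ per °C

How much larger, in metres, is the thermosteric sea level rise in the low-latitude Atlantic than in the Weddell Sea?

A Layer 1: 3.5×10⁻⁴ × 260 × 1.9 = 0.17290 m
A 260–560 m: 300 × 2.4×10⁻⁴ × 1.3 = 0.09360 m
A 560–1760 m: 1.6×10⁻⁴ × 1200 × 0.67 = 0.12864 m
A total: 0.39514 m
B 0.5 × 62 × 1.6×10⁻⁴ = 0.00496 m
B Layer 2: 0.36 × 1.4×10⁻⁴ × 640 = 0.032256 m
B 702–2302 m: 0.22 × 0.89×10⁻⁴ × 1600 = 0.031328 m
B total: 0.068544 m
Difference: 0.39514 − 0.068544 = 0.326596 m

0.327 m larger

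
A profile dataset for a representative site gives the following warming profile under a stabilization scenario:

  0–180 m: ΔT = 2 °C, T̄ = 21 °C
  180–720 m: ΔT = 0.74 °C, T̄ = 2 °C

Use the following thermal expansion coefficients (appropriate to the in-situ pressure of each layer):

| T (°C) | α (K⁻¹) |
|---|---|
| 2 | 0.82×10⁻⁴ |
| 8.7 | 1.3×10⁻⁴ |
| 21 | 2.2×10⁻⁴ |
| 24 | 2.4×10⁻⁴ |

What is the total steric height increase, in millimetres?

Δh = 110 mm

Layer 1 at 21 °C → α = 2.2×10⁻⁴ K⁻¹
Layer 2 at 2 °C → α = 0.82×10⁻⁴ K⁻¹
180 × 2.2×10⁻⁴ × 2 = 0.07920 m
180–720 m: 540 × 0.74 × 0.82×10⁻⁴ = 0.0327672 m
Δh = 0.07920 + 0.0327672 = 0.1119672 m ≈ 110 mm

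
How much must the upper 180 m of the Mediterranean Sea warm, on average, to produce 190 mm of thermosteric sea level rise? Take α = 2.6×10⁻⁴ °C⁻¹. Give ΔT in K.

ΔT = Δh/(αH) = 0.19 / (2.6×10⁻⁴ × 180) ≈ 4.060 K

4.06 K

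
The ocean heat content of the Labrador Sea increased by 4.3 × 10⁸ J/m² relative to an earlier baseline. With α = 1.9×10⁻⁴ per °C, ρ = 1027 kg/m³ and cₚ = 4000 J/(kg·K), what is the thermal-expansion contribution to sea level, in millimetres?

19.9 mm of thermosteric rise

Δh = αQ/(ρcₚ) = 1.9×10⁻⁴ × 4.3×10⁸ / (1027 × 4000) ≈ 0.019888 m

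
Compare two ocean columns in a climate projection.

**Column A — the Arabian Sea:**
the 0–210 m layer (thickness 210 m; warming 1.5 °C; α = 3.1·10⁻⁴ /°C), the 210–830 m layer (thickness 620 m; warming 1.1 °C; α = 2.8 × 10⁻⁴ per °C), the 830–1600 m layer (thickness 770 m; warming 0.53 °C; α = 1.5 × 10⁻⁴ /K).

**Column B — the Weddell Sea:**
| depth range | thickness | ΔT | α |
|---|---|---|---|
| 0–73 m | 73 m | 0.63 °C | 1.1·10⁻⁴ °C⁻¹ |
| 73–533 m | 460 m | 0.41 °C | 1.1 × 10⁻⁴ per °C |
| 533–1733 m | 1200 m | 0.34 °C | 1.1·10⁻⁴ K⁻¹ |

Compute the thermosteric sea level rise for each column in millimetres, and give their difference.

A: 350 mm; B: 70.7 mm; difference 279 mm

A 210 × 1.5 × 3.1×10⁻⁴ = 0.09765 m
A 210–830 m: 620 × 1.1 × 2.8×10⁻⁴ = 0.19096 m
A Layer 3: 770 × 1.5×10⁻⁴ × 0.53 = 0.061215 m
A total: 0.349825 m
B 0–73 m: 73 × 1.1×10⁻⁴ × 0.63 = 0.0050589 m
B Layer 2: 0.41 × 460 × 1.1×10⁻⁴ = 0.020746 m
B 1200 × 0.34 × 1.1×10⁻⁴ = 0.04488 m
B total: 0.0706849 m
Difference: 0.349825 − 0.0706849 = 0.2791401 m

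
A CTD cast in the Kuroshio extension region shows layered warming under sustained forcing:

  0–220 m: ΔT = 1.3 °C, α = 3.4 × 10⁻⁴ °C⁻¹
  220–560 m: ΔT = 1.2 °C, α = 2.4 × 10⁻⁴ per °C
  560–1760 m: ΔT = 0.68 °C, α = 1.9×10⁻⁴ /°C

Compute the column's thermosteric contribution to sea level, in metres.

Layer 1: 3.4×10⁻⁴ × 1.3 × 220 = 0.09724 m
220–560 m: 1.2 × 2.4×10⁻⁴ × 340 = 0.09792 m
Layer 3: 0.68 × 1.9×10⁻⁴ × 1200 = 0.15504 m
Δh = 0.09724 + 0.09792 + 0.15504 = 0.35020 m

Δh ≈ 0.350 m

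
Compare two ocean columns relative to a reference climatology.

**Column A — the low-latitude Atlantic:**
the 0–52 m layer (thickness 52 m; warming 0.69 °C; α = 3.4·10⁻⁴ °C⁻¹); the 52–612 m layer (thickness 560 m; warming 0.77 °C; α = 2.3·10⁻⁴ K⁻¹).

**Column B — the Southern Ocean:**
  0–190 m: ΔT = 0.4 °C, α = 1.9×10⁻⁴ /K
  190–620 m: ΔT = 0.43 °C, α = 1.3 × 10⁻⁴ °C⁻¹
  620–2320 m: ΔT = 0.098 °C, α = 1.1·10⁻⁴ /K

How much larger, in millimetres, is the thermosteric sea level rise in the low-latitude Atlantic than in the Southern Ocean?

A Layer 1: 3.4×10⁻⁴ × 0.69 × 52 = 0.0121992 m
A Layer 2: 2.3×10⁻⁴ × 560 × 0.77 = 0.099176 m
A total: 0.1113752 m
B 0.4 × 190 × 1.9×10⁻⁴ = 0.01444 m
B Layer 2: 430 × 1.3×10⁻⁴ × 0.43 = 0.024037 m
B 620–2320 m: 0.098 × 1.1×10⁻⁴ × 1700 = 0.018326 m
B total: 0.056803 m
Difference: 0.1113752 − 0.056803 = 0.0545722 m

54.6 mm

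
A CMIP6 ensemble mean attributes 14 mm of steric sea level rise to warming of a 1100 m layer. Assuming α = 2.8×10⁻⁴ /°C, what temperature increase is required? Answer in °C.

about 0.0455 °C

ΔT = Δh/(αH) = 0.014 / (2.8×10⁻⁴ × 1100) ≈ 0.04545 °C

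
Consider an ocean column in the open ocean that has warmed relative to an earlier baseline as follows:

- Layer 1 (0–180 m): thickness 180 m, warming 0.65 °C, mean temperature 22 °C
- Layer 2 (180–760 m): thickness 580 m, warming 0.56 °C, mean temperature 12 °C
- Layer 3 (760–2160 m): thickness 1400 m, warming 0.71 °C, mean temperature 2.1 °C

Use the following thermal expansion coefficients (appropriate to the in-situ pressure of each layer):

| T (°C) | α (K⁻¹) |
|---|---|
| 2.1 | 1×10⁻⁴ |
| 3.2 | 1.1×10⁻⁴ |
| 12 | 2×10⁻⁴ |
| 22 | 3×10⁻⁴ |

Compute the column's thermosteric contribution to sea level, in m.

Layer 1 at 22 °C → α = 3×10⁻⁴ K⁻¹
Layer 2 at 12 °C → α = 2×10⁻⁴ K⁻¹
Layer 3 at 2.1 °C → α = 1×10⁻⁴ K⁻¹
3×10⁻⁴ × 0.65 × 180 = 0.03510 m
0.56 × 580 × 2×10⁻⁴ = 0.06496 m
760–2160 m: 1×10⁻⁴ × 1400 × 0.71 = 0.09940 m
Δh = 0.03510 + 0.06496 + 0.09940 = 0.19946 m

about 0.199 m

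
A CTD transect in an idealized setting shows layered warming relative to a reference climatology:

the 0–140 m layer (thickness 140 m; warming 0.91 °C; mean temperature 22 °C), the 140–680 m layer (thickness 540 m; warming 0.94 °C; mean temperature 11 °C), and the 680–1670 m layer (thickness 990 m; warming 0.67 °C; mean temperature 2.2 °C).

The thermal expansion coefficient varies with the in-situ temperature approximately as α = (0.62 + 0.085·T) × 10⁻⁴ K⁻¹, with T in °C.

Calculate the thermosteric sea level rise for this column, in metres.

0.164 m

Layer 1: α = (0.62 + 0.085×22)×10⁻⁴ = 2.49×10⁻⁴ K⁻¹
Layer 2: α = (0.62 + 0.085×11)×10⁻⁴ = 1.555×10⁻⁴ K⁻¹
Layer 3: α = (0.62 + 0.085×2.2)×10⁻⁴ = 0.807×10⁻⁴ K⁻¹
0–140 m: 2.49×10⁻⁴ × 140 × 0.91 = 0.0317226 m
140–680 m: 1.555×10⁻⁴ × 540 × 0.94 = 0.0789318 m
Layer 3: 0.807×10⁻⁴ × 990 × 0.67 = 0.05352831 m
Δh = 0.0317226 + 0.0789318 + 0.05352831 = 0.16418271 m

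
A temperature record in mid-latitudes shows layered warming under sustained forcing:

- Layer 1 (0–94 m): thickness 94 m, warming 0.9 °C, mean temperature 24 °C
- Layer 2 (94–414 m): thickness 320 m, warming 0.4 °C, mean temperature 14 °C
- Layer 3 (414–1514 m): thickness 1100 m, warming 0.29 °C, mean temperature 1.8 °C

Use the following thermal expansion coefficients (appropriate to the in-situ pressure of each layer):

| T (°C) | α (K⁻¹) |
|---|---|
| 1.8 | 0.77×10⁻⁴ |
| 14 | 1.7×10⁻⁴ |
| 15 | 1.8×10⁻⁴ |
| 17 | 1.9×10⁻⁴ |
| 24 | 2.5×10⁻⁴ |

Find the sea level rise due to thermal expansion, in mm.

about 67.5 mm

Layer 1 at 24 °C → α = 2.5×10⁻⁴ K⁻¹
Layer 2 at 14 °C → α = 1.7×10⁻⁴ K⁻¹
Layer 3 at 1.8 °C → α = 0.77×10⁻⁴ K⁻¹
Layer 1: 0.9 × 2.5×10⁻⁴ × 94 = 0.02115 m
94–414 m: 0.4 × 1.7×10⁻⁴ × 320 = 0.02176 m
414–1514 m: 0.77×10⁻⁴ × 1100 × 0.29 = 0.024563 m
Δh = 0.02115 + 0.02176 + 0.024563 = 0.067473 m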